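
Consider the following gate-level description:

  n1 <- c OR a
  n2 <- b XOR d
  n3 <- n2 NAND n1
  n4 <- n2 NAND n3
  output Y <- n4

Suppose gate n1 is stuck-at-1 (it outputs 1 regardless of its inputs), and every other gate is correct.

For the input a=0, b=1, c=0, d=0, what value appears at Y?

Propagate with n1 forced: n1=1 [stuck-at-1], n2=1, n3=0, n4=1.
So Y = 1. (Without the fault it would be 0.)

1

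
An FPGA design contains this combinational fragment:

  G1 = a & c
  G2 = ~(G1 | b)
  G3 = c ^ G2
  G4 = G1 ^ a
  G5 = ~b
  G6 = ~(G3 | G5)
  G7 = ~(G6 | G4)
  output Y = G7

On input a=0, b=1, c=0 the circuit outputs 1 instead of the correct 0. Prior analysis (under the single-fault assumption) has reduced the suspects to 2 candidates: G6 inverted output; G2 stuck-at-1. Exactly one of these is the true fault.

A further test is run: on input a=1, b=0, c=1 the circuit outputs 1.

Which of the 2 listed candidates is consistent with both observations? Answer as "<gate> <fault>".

G2 stuck-at-1

Evaluate each candidate on input a=1, b=0, c=1:
  G6 inverted output: G1=1, G2=0, G3=1, G4=0, G5=1, G6=1 [inverted output], G7=0 → 0 — eliminated
  G2 stuck-at-1: G1=1, G2=1 [stuck-at-1], G3=0, G4=0, G5=1, G6=0, G7=1 → 1 — matches
Only G2 stuck-at-1 reproduces the observed 1.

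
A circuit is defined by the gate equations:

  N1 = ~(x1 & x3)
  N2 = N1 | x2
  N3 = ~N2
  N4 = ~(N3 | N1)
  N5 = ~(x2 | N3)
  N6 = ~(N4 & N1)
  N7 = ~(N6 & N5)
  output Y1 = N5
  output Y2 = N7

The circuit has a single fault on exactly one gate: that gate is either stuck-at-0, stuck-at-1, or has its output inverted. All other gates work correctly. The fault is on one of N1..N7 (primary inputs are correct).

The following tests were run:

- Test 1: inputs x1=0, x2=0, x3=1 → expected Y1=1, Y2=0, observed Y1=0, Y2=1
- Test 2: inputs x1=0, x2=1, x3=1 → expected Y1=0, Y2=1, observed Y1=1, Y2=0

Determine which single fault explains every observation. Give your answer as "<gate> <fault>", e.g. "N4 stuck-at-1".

N5 inverted output

Fault-free values for test 1 (x1=0, x2=0, x3=1): N1=1, N2=1, N3=0, N4=0, N5=1, N6=1, N7=0, giving Y1=1, Y2=0. Observed Y1=0, Y2=1.
Test 1: faults giving observed Y1=0, Y2=1 are {N1 stuck-at-0, N1 inverted output, N2 stuck-at-0, N2 inverted output, N3 stuck-at-1, N3 inverted output, N5 stuck-at-0, N5 inverted output}.
Test 2 (x1=0, x2=1, x3=1): fault-free N1=1, N2=1, N3=0, N4=0, N5=0, N6=1, N7=1 → Y1=0, Y2=1; observed Y1=1, Y2=0. Eliminates N1 stuck-at-0, N1 inverted output, N2 stuck-at-0, N2 inverted output, N3 stuck-at-1, N3 inverted output, N5 stuck-at-0.
Only N5 inverted output is consistent with every test.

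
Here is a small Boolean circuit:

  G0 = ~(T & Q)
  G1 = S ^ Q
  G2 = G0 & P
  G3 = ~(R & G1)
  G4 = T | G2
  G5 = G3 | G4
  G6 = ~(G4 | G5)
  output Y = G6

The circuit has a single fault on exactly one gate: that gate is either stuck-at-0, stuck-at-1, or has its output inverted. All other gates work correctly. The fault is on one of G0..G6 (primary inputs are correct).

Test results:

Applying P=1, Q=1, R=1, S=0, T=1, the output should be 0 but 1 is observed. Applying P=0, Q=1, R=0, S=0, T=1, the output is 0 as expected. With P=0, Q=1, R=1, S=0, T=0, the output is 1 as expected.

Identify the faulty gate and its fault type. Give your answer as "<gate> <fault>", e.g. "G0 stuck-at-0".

Fault-free values for test 1 (P=1, Q=1, R=1, S=0, T=1): G0=0, G1=1, G2=0, G3=0, G4=1, G5=1, G6=0, giving Y=0. Observed 1.
Test 1: faults giving observed 1 are {G4 stuck-at-0, G4 inverted output, G6 stuck-at-1, G6 inverted output}.
Test 2 (P=0, Q=1, R=0, S=0, T=1): fault-free G0=0, G1=1, G2=0, G3=1, G4=1, G5=1, G6=0 → 0; observed 0. Eliminates G6 stuck-at-1, G6 inverted output.
Test 3 (P=0, Q=1, R=1, S=0, T=0): fault-free G0=1, G1=1, G2=0, G3=0, G4=0, G5=0, G6=1 → 1; observed 1. Eliminates G4 inverted output.
Only G4 stuck-at-0 is consistent with every test.

G4 stuck-at-0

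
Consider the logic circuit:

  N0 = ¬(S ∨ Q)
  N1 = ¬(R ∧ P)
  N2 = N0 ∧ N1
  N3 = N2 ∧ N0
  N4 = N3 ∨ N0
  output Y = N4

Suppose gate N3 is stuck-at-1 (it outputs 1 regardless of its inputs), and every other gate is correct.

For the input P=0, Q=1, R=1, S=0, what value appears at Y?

1

Propagate with N3 forced: N0=0, N1=1, N2=0, N3=1 [stuck-at-1], N4=1.
So Y = 1. (Without the fault it would be 0.)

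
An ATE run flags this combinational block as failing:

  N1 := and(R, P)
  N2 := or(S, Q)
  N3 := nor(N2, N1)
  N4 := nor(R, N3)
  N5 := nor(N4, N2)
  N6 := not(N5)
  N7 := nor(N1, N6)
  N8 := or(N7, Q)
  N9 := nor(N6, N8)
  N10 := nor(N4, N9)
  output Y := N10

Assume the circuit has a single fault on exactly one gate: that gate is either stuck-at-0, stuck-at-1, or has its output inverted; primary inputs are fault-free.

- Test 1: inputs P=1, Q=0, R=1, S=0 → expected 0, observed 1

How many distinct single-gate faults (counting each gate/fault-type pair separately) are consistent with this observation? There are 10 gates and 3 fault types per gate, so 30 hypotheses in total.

16

Fault-free: N1=1, N2=0, N3=0, N4=0, N5=1, N6=0, N7=0, N8=0, N9=1, N10=0 → 0. Observed 1.
  N1: stuck-at-0, inverted output ✓; others ✗
  N2: stuck-at-1, inverted output ✓; others ✗
  N3: none of the 3 fault types match ✗
  N4: none of the 3 fault types match ✗
  N5: stuck-at-0, inverted output ✓; others ✗
  N6: stuck-at-1, inverted output ✓; others ✗
  N7: stuck-at-1, inverted output ✓; others ✗
  N8: stuck-at-1, inverted output ✓; others ✗
  N9: stuck-at-0, inverted output ✓; others ✗
  N10: stuck-at-1, inverted output ✓; others ✗
Consistent faults: {N1 stuck-at-0, N1 inverted output, N2 stuck-at-1, N2 inverted output, N5 stuck-at-0, N5 inverted output, N6 stuck-at-1, N6 inverted output, N7 stuck-at-1, N7 inverted output, N8 stuck-at-1, N8 inverted output, N9 stuck-at-0, N9 inverted output, N10 stuck-at-1, N10 inverted output} — 16 in all.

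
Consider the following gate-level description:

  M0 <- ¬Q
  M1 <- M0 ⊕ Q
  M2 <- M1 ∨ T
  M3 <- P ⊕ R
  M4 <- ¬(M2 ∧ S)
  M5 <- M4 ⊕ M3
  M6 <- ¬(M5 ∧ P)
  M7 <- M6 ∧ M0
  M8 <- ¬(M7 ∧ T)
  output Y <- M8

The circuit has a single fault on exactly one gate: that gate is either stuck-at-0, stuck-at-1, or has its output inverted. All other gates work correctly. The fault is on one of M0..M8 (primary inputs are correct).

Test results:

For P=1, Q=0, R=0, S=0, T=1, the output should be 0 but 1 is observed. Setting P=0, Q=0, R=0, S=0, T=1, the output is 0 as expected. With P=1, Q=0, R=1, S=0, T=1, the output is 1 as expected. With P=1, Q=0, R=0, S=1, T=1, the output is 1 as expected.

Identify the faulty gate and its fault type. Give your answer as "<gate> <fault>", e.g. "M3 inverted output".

Fault-free values for test 1 (P=1, Q=0, R=0, S=0, T=1): M0=1, M1=1, M2=1, M3=1, M4=1, M5=0, M6=1, M7=1, M8=0, giving Y=0. Observed 1.
Test 1: faults giving observed 1 are {M0 stuck-at-0, M0 inverted output, M3 stuck-at-0, M3 inverted output, M4 stuck-at-0, M4 inverted output, M5 stuck-at-1, M5 inverted output, M6 stuck-at-0, M6 inverted output, M7 stuck-at-0, M7 inverted output, M8 stuck-at-1, M8 inverted output}.
Test 2 (P=0, Q=0, R=0, S=0, T=1): fault-free M0=1, M1=1, M2=1, M3=0, M4=1, M5=1, M6=1, M7=1, M8=0 → 0; observed 0. Eliminates M0 stuck-at-0, M0 inverted output, M6 stuck-at-0, M6 inverted output, M7 stuck-at-0, M7 inverted output, M8 stuck-at-1, M8 inverted output.
Test 3 (P=1, Q=0, R=1, S=0, T=1): fault-free M0=1, M1=1, M2=1, M3=0, M4=1, M5=1, M6=0, M7=0, M8=1 → 1; observed 1. Eliminates M3 inverted output, M4 stuck-at-0, M4 inverted output, M5 inverted output.
Test 4 (P=1, Q=0, R=0, S=1, T=1): fault-free M0=1, M1=1, M2=1, M3=1, M4=0, M5=1, M6=0, M7=0, M8=1 → 1; observed 1. Eliminates M3 stuck-at-0.
Only M5 stuck-at-1 is consistent with every test.

M5 stuck-at-1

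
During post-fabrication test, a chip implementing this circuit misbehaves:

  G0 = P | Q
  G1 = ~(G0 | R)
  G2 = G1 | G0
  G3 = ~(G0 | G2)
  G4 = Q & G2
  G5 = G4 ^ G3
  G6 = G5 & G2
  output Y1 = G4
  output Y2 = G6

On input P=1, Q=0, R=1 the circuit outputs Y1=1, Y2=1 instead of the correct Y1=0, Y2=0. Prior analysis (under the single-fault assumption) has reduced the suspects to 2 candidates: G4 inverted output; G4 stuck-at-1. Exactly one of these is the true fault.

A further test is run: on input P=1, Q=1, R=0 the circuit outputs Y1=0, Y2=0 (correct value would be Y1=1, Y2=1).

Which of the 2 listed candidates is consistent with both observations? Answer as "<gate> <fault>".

Evaluate each candidate on input P=1, Q=1, R=0:
  G4 inverted output: G0=1, G1=0, G2=1, G3=0, G4=0 [inverted output], G5=0, G6=0 → Y1=0, Y2=0 — matches
  G4 stuck-at-1: G0=1, G1=0, G2=1, G3=0, G4=1 [stuck-at-1], G5=1, G6=1 → Y1=1, Y2=1 — eliminated
Only G4 inverted output reproduces the observed Y1=0, Y2=0.

G4 inverted output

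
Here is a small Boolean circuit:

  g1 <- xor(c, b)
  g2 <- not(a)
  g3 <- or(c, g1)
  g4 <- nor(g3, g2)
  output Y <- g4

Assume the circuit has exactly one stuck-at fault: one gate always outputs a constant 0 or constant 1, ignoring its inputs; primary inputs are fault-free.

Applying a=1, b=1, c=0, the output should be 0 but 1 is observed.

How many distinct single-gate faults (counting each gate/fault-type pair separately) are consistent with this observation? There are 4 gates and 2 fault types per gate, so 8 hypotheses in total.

3

Fault-free: g1=1, g2=0, g3=1, g4=0 → 0. Observed 1.
  g1 stuck-at-0: output 1 ✓
  g1 stuck-at-1: output 0 ✗
  g2 stuck-at-0: output 0 ✗
  g2 stuck-at-1: output 0 ✗
  g3 stuck-at-0: output 1 ✓
  g3 stuck-at-1: output 0 ✗
  g4 stuck-at-0: output 0 ✗
  g4 stuck-at-1: output 1 ✓
Consistent faults: {g1 stuck-at-0, g3 stuck-at-0, g4 stuck-at-1} — 3 in all.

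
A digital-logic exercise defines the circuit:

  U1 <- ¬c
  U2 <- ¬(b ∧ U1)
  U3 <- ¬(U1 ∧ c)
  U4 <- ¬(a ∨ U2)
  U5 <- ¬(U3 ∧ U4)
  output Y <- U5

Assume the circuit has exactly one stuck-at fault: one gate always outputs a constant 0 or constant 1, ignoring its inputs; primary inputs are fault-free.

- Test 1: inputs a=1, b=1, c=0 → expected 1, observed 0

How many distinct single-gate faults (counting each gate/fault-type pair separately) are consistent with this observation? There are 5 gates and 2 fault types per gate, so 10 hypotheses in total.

2

Fault-free: U1=1, U2=0, U3=1, U4=0, U5=1 → 1. Observed 0.
  U1 stuck-at-0: output 1 ✗
  U1 stuck-at-1: output 1 ✗
  U2 stuck-at-0: output 1 ✗
  U2 stuck-at-1: output 1 ✗
  U3 stuck-at-0: output 1 ✗
  U3 stuck-at-1: output 1 ✗
  U4 stuck-at-0: output 1 ✗
  U4 stuck-at-1: output 0 ✓
  U5 stuck-at-0: output 0 ✓
  U5 stuck-at-1: output 1 ✗
Consistent faults: {U4 stuck-at-1, U5 stuck-at-0} — 2 in all.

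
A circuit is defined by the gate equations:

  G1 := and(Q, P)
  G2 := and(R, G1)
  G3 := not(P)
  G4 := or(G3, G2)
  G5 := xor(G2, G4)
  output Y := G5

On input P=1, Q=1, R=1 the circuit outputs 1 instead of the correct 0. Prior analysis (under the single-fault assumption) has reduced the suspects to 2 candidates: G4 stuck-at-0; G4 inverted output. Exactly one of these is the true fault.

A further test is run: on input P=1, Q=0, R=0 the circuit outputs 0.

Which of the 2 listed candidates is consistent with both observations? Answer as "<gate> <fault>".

G4 stuck-at-0

Evaluate each candidate on input P=1, Q=0, R=0:
  G4 stuck-at-0: G1=0, G2=0, G3=0, G4=0 [stuck-at-0], G5=0 → 0 — matches
  G4 inverted output: G1=0, G2=0, G3=0, G4=1 [inverted output], G5=1 → 1 — eliminated
Only G4 stuck-at-0 reproduces the observed 0.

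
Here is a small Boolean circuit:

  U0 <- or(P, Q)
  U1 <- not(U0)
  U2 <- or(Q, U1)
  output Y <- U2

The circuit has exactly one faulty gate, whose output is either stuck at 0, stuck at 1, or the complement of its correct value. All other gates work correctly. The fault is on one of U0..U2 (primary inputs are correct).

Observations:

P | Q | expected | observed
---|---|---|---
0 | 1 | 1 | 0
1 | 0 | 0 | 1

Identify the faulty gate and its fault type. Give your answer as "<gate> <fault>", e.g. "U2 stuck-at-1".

U2 inverted output

Fault-free values for test 1 (P=0, Q=1): U0=1, U1=0, U2=1, giving Y=1. Observed 0.
Test 1: faults giving observed 0 are {U2 stuck-at-0, U2 inverted output}.
Test 2 (P=1, Q=0): fault-free U0=1, U1=0, U2=0 → 0; observed 1. Eliminates U2 stuck-at-0.
Only U2 inverted output is consistent with every test.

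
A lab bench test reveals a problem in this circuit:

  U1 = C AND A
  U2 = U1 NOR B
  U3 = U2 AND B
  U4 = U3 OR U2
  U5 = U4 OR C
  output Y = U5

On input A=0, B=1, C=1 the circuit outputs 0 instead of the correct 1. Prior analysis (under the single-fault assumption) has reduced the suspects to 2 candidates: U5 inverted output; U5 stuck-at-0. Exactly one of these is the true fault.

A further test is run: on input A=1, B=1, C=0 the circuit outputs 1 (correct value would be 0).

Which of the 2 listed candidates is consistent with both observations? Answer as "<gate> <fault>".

Evaluate each candidate on input A=1, B=1, C=0:
  U5 inverted output: U1=0, U2=0, U3=0, U4=0, U5=1 [inverted output] → 1 — matches
  U5 stuck-at-0: U1=0, U2=0, U3=0, U4=0, U5=0 [stuck-at-0] → 0 — eliminated
Only U5 inverted output reproduces the observed 1.

U5 inverted output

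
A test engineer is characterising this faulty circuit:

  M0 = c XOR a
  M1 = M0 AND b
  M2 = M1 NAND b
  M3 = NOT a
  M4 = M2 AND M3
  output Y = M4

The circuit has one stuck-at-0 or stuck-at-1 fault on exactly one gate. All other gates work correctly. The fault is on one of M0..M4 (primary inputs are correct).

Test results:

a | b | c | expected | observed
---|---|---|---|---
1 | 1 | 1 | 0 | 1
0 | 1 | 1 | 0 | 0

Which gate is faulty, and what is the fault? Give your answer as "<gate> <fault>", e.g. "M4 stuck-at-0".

Fault-free values for test 1 (a=1, b=1, c=1): M0=0, M1=0, M2=1, M3=0, M4=0, giving Y=0. Observed 1.
Test 1: faults giving observed 1 are {M3 stuck-at-1, M4 stuck-at-1}.
Test 2 (a=0, b=1, c=1): fault-free M0=1, M1=1, M2=0, M3=1, M4=0 → 0; observed 0. Eliminates M4 stuck-at-1.
Only M3 stuck-at-1 is consistent with every test.

M3 stuck-at-1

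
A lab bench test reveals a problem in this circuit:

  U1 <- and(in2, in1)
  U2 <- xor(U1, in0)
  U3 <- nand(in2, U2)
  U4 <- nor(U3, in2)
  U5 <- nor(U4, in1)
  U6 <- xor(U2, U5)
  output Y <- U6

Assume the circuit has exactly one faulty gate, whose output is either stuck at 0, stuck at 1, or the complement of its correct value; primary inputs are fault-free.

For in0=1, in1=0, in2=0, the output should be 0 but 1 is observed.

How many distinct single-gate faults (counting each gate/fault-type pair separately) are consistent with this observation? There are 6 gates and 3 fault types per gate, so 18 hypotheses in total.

Fault-free: U1=0, U2=1, U3=1, U4=0, U5=1, U6=0 → 0. Observed 1.
  U1: stuck-at-1, inverted output ✓; others ✗
  U2: stuck-at-0, inverted output ✓; others ✗
  U3: stuck-at-0, inverted output ✓; others ✗
  U4: stuck-at-1, inverted output ✓; others ✗
  U5: stuck-at-0, inverted output ✓; others ✗
  U6: stuck-at-1, inverted output ✓; others ✗
Consistent faults: {U1 stuck-at-1, U1 inverted output, U2 stuck-at-0, U2 inverted output, U3 stuck-at-0, U3 inverted output, U4 stuck-at-1, U4 inverted output, U5 stuck-at-0, U5 inverted output, U6 stuck-at-1, U6 inverted output} — 12 in all.

12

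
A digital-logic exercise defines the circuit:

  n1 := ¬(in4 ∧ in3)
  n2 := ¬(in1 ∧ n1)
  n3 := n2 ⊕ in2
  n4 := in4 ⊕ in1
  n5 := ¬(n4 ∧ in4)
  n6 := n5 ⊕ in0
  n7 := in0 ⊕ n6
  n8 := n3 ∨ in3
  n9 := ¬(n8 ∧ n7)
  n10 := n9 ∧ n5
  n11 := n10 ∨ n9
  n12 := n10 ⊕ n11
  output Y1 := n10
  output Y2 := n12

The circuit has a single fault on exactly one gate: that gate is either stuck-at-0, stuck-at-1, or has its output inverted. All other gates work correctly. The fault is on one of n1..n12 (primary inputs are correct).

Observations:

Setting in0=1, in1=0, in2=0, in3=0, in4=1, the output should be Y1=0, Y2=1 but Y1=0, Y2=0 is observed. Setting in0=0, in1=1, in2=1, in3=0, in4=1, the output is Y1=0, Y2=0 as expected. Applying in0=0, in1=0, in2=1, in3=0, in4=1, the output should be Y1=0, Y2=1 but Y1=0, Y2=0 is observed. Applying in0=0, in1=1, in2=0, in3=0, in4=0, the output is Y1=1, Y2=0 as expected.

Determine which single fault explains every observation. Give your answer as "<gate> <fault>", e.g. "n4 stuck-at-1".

n12 stuck-at-0

Fault-free values for test 1 (in0=1, in1=0, in2=0, in3=0, in4=1): n1=1, n2=1, n3=1, n4=1, n5=0, n6=1, n7=0, n8=1, n9=1, n10=0, n11=1, n12=1, giving Y1=0, Y2=1. Observed Y1=0, Y2=0.
Test 1: faults giving observed Y1=0, Y2=0 are {n4 stuck-at-0, n4 inverted output, n5 stuck-at-1, n5 inverted output, n6 stuck-at-0, n6 inverted output, n7 stuck-at-1, n7 inverted output, n9 stuck-at-0, n9 inverted output, n11 stuck-at-0, n11 inverted output, n12 stuck-at-0, n12 inverted output}.
Test 2 (in0=0, in1=1, in2=1, in3=0, in4=1): fault-free n1=1, n2=0, n3=1, n4=0, n5=1, n6=1, n7=1, n8=1, n9=0, n10=0, n11=0, n12=0 → Y1=0, Y2=0; observed Y1=0, Y2=0. Eliminates n4 inverted output, n5 inverted output, n6 stuck-at-0, n6 inverted output, n7 inverted output, n9 inverted output, n11 inverted output, n12 inverted output.
Test 3 (in0=0, in1=0, in2=1, in3=0, in4=1): fault-free n1=1, n2=1, n3=0, n4=1, n5=0, n6=0, n7=0, n8=0, n9=1, n10=0, n11=1, n12=1 → Y1=0, Y2=1; observed Y1=0, Y2=0. Eliminates n4 stuck-at-0, n5 stuck-at-1, n7 stuck-at-1.
Test 4 (in0=0, in1=1, in2=0, in3=0, in4=0): fault-free n1=1, n2=0, n3=0, n4=1, n5=1, n6=1, n7=1, n8=0, n9=1, n10=1, n11=1, n12=0 → Y1=1, Y2=0; observed Y1=1, Y2=0. Eliminates n9 stuck-at-0, n11 stuck-at-0.
Only n12 stuck-at-0 is consistent with every test.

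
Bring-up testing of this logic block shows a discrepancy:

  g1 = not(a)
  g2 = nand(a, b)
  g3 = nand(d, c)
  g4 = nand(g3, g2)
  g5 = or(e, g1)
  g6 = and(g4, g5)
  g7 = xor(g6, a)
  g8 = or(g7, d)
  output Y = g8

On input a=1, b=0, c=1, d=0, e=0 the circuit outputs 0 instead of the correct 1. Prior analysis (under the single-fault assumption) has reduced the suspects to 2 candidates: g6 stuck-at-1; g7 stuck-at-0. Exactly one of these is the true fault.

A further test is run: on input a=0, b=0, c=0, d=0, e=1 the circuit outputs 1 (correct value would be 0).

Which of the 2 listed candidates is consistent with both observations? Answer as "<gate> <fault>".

g6 stuck-at-1

Evaluate each candidate on input a=0, b=0, c=0, d=0, e=1:
  g6 stuck-at-1: g1=1, g2=1, g3=1, g4=0, g5=1, g6=1 [stuck-at-1], g7=1, g8=1 → 1 — matches
  g7 stuck-at-0: g1=1, g2=1, g3=1, g4=0, g5=1, g6=0, g7=0 [stuck-at-0], g8=0 → 0 — eliminated
Only g6 stuck-at-1 reproduces the observed 1.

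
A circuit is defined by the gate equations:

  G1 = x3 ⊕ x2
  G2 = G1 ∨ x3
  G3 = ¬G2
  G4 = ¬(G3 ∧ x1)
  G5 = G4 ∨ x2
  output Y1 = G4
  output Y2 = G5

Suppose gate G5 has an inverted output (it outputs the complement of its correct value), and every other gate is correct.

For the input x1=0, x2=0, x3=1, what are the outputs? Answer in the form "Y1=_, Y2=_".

Y1=1, Y2=0

Propagate with G5 forced: G1=1, G2=1, G3=0, G4=1, G5=0 [inverted output].
So the outputs are Y1=1, Y2=0. (Without the fault they would be Y1=1, Y2=1.)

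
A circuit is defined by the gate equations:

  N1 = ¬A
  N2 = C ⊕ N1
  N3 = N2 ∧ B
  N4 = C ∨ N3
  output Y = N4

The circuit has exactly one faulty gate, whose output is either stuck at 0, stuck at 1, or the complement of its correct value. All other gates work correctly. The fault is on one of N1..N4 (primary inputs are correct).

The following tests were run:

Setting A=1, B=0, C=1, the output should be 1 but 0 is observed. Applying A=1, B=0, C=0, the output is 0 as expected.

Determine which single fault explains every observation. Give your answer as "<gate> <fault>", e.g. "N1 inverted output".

N4 stuck-at-0

Fault-free values for test 1 (A=1, B=0, C=1): N1=0, N2=1, N3=0, N4=1, giving Y=1. Observed 0.
Test 1: faults giving observed 0 are {N4 stuck-at-0, N4 inverted output}.
Test 2 (A=1, B=0, C=0): fault-free N1=0, N2=0, N3=0, N4=0 → 0; observed 0. Eliminates N4 inverted output.
Only N4 stuck-at-0 is consistent with every test.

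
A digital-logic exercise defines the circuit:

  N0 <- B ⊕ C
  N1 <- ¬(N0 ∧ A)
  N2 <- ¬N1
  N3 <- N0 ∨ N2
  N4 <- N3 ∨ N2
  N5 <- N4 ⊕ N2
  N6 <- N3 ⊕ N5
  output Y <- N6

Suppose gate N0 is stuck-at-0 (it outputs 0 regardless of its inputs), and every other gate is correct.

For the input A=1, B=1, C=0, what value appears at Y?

Propagate with N0 forced: N0=0 [stuck-at-0], N1=1, N2=0, N3=0, N4=0, N5=0, N6=0.
So Y = 0. (Without the fault it would be 1.)

0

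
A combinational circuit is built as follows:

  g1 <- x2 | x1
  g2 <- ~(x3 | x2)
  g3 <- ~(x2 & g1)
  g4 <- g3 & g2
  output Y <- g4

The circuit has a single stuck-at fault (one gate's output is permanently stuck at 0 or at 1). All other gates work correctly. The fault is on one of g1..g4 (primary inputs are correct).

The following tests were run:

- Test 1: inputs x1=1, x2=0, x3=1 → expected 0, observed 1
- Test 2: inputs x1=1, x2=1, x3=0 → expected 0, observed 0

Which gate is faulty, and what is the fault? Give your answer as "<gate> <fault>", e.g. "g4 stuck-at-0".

Fault-free values for test 1 (x1=1, x2=0, x3=1): g1=1, g2=0, g3=1, g4=0, giving Y=0. Observed 1.
Test 1: faults giving observed 1 are {g2 stuck-at-1, g4 stuck-at-1}.
Test 2 (x1=1, x2=1, x3=0): fault-free g1=1, g2=0, g3=0, g4=0 → 0; observed 0. Eliminates g4 stuck-at-1.
Only g2 stuck-at-1 is consistent with every test.

g2 stuck-at-1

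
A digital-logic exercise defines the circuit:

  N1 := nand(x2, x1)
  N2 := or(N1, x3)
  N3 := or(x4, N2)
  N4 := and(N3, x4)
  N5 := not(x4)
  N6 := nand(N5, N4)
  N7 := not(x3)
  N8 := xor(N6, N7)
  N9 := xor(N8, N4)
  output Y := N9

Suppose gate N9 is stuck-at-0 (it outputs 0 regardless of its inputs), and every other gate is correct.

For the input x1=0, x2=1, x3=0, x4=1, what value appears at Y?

Propagate with N9 forced: N1=1, N2=1, N3=1, N4=1, N5=0, N6=1, N7=1, N8=0, N9=0 [stuck-at-0].
So Y = 0. (Without the fault it would be 1.)

0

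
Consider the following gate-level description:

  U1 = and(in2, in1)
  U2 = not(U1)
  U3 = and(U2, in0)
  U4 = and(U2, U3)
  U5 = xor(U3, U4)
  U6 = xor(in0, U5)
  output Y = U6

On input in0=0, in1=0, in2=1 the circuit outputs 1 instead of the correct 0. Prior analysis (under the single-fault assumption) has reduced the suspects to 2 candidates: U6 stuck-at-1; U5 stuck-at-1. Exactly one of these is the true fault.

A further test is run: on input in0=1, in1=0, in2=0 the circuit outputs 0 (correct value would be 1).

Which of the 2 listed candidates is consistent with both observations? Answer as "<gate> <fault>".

Evaluate each candidate on input in0=1, in1=0, in2=0:
  U6 stuck-at-1: U1=0, U2=1, U3=1, U4=1, U5=0, U6=1 [stuck-at-1] → 1 — eliminated
  U5 stuck-at-1: U1=0, U2=1, U3=1, U4=1, U5=1 [stuck-at-1], U6=0 → 0 — matches
Only U5 stuck-at-1 reproduces the observed 0.

U5 stuck-at-1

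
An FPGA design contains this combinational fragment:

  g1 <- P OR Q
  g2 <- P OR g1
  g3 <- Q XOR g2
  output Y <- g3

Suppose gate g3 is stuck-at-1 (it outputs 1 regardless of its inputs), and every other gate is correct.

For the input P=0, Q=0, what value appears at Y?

Propagate with g3 forced: g1=0, g2=0, g3=1 [stuck-at-1].
So Y = 1. (Without the fault it would be 0.)

1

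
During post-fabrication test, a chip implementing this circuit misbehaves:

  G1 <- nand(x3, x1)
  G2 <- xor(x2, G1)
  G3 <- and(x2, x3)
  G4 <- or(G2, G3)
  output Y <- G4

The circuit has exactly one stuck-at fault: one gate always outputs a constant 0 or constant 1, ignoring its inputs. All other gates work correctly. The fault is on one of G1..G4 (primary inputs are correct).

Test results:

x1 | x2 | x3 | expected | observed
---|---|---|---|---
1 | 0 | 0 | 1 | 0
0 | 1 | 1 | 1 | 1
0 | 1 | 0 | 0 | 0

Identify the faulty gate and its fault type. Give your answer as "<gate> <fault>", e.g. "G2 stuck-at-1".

G2 stuck-at-0

Fault-free values for test 1 (x1=1, x2=0, x3=0): G1=1, G2=1, G3=0, G4=1, giving Y=1. Observed 0.
Test 1: faults giving observed 0 are {G1 stuck-at-0, G2 stuck-at-0, G4 stuck-at-0}.
Test 2 (x1=0, x2=1, x3=1): fault-free G1=1, G2=0, G3=1, G4=1 → 1; observed 1. Eliminates G4 stuck-at-0.
Test 3 (x1=0, x2=1, x3=0): fault-free G1=1, G2=0, G3=0, G4=0 → 0; observed 0. Eliminates G1 stuck-at-0.
Only G2 stuck-at-0 is consistent with every test.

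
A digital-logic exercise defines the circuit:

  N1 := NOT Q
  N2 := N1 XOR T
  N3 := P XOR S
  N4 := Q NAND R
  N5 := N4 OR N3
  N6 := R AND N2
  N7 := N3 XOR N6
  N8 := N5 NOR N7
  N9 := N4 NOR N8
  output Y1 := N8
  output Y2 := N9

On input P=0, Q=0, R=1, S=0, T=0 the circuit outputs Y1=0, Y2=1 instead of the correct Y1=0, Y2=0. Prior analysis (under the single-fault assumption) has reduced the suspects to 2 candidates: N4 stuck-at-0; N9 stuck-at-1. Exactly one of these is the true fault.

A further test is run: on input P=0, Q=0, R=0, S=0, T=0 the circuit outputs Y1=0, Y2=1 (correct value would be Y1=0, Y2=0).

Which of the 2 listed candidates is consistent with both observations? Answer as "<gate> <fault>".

Evaluate each candidate on input P=0, Q=0, R=0, S=0, T=0:
  N4 stuck-at-0: N1=1, N2=1, N3=0, N4=0 [stuck-at-0], N5=0, N6=0, N7=0, N8=1, N9=0 → Y1=1, Y2=0 — eliminated
  N9 stuck-at-1: N1=1, N2=1, N3=0, N4=1, N5=1, N6=0, N7=0, N8=0, N9=1 [stuck-at-1] → Y1=0, Y2=1 — matches
Only N9 stuck-at-1 reproduces the observed Y1=0, Y2=1.

N9 stuck-at-1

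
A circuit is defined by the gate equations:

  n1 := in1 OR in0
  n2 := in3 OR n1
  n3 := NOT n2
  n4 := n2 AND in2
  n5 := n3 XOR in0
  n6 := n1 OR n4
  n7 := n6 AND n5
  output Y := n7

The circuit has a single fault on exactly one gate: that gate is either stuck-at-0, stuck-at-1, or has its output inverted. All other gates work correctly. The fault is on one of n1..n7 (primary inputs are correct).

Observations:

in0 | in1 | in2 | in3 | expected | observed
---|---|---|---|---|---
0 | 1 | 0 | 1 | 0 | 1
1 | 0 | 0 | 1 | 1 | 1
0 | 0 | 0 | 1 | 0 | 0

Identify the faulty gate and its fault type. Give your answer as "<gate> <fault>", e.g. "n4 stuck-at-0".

n5 stuck-at-1

Fault-free values for test 1 (in0=0, in1=1, in2=0, in3=1): n1=1, n2=1, n3=0, n4=0, n5=0, n6=1, n7=0, giving Y=0. Observed 1.
Test 1: faults giving observed 1 are {n2 stuck-at-0, n2 inverted output, n3 stuck-at-1, n3 inverted output, n5 stuck-at-1, n5 inverted output, n7 stuck-at-1, n7 inverted output}.
Test 2 (in0=1, in1=0, in2=0, in3=1): fault-free n1=1, n2=1, n3=0, n4=0, n5=1, n6=1, n7=1 → 1; observed 1. Eliminates n2 stuck-at-0, n2 inverted output, n3 stuck-at-1, n3 inverted output, n5 inverted output, n7 inverted output.
Test 3 (in0=0, in1=0, in2=0, in3=1): fault-free n1=0, n2=1, n3=0, n4=0, n5=0, n6=0, n7=0 → 0; observed 0. Eliminates n7 stuck-at-1.
Only n5 stuck-at-1 is consistent with every test.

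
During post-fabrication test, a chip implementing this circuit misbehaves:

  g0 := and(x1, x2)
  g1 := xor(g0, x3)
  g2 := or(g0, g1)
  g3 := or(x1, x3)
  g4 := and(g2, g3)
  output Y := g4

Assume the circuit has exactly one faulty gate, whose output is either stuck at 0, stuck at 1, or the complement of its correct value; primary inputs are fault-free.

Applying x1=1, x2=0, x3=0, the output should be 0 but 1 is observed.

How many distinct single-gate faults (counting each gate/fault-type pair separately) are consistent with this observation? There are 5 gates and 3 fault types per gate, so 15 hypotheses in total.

8

Fault-free: g0=0, g1=0, g2=0, g3=1, g4=0 → 0. Observed 1.
  g0: stuck-at-1, inverted output ✓; others ✗
  g1: stuck-at-1, inverted output ✓; others ✗
  g2: stuck-at-1, inverted output ✓; others ✗
  g3: none of the 3 fault types match ✗
  g4: stuck-at-1, inverted output ✓; others ✗
Consistent faults: {g0 stuck-at-1, g0 inverted output, g1 stuck-at-1, g1 inverted output, g2 stuck-at-1, g2 inverted output, g4 stuck-at-1, g4 inverted output} — 8 in all.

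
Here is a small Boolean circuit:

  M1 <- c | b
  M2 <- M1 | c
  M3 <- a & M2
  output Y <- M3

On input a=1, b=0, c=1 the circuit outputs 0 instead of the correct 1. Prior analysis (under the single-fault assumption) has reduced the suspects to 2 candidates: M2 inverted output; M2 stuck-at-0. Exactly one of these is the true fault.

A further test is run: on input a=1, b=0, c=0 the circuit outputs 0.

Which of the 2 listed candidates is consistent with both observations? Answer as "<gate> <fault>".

Evaluate each candidate on input a=1, b=0, c=0:
  M2 inverted output: M1=0, M2=1 [inverted output], M3=1 → 1 — eliminated
  M2 stuck-at-0: M1=0, M2=0 [stuck-at-0], M3=0 → 0 — matches
Only M2 stuck-at-0 reproduces the observed 0.

M2 stuck-at-0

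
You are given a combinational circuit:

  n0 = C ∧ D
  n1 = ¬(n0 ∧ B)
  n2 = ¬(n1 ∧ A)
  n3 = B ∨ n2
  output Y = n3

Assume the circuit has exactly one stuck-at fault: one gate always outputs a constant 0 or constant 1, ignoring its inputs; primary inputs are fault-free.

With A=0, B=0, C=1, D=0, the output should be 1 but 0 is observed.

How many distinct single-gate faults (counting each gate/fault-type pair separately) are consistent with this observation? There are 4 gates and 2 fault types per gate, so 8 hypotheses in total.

2

Fault-free: n0=0, n1=1, n2=1, n3=1 → 1. Observed 0.
  n0 stuck-at-0: output 1 ✗
  n0 stuck-at-1: output 1 ✗
  n1 stuck-at-0: output 1 ✗
  n1 stuck-at-1: output 1 ✗
  n2 stuck-at-0: output 0 ✓
  n2 stuck-at-1: output 1 ✗
  n3 stuck-at-0: output 0 ✓
  n3 stuck-at-1: output 1 ✗
Consistent faults: {n2 stuck-at-0, n3 stuck-at-0} — 2 in all.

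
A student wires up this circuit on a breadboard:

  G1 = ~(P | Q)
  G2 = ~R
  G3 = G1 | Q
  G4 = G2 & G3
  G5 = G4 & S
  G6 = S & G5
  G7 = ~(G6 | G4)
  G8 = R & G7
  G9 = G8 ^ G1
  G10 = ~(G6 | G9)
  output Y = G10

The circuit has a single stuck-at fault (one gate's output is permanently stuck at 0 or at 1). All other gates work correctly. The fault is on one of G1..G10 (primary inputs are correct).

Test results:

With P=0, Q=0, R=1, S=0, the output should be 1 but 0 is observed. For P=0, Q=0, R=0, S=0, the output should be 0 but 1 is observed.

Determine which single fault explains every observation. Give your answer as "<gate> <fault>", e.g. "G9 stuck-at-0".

Fault-free values for test 1 (P=0, Q=0, R=1, S=0): G1=1, G2=0, G3=1, G4=0, G5=0, G6=0, G7=1, G8=1, G9=0, G10=1, giving Y=1. Observed 0.
Test 1: faults giving observed 0 are {G1 stuck-at-0, G2 stuck-at-1, G4 stuck-at-1, G6 stuck-at-1, G7 stuck-at-0, G8 stuck-at-0, G9 stuck-at-1, G10 stuck-at-0}.
Test 2 (P=0, Q=0, R=0, S=0): fault-free G1=1, G2=1, G3=1, G4=1, G5=0, G6=0, G7=0, G8=0, G9=1, G10=0 → 0; observed 1. Eliminates G2 stuck-at-1, G4 stuck-at-1, G6 stuck-at-1, G7 stuck-at-0, G8 stuck-at-0, G9 stuck-at-1, G10 stuck-at-0.
Only G1 stuck-at-0 is consistent with every test.

G1 stuck-at-0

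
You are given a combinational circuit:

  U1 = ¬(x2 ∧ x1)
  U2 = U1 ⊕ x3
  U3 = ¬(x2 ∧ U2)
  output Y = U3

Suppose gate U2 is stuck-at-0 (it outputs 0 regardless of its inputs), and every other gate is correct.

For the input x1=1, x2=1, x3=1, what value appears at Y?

Propagate with U2 forced: U1=0, U2=0 [stuck-at-0], U3=1.
So Y = 1. (Without the fault it would be 0.)

1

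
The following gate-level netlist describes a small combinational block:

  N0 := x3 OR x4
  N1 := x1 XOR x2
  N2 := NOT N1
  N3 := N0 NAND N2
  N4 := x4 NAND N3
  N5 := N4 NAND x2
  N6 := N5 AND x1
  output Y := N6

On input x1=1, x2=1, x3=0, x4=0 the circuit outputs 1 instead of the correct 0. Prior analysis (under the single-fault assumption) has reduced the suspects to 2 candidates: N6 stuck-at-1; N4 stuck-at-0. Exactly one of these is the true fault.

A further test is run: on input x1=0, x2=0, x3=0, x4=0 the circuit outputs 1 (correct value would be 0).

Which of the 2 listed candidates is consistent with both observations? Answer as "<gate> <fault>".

Evaluate each candidate on input x1=0, x2=0, x3=0, x4=0:
  N6 stuck-at-1: N0=0, N1=0, N2=1, N3=1, N4=1, N5=1, N6=1 [stuck-at-1] → 1 — matches
  N4 stuck-at-0: N0=0, N1=0, N2=1, N3=1, N4=0 [stuck-at-0], N5=1, N6=0 → 0 — eliminated
Only N6 stuck-at-1 reproduces the observed 1.

N6 stuck-at-1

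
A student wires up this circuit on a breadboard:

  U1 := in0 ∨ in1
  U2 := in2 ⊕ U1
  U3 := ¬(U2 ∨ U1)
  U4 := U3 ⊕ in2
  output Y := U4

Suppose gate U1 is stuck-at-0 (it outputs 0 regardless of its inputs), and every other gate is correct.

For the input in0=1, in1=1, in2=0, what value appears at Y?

Propagate with U1 forced: U1=0 [stuck-at-0], U2=0, U3=1, U4=1.
So Y = 1. (Without the fault it would be 0.)

1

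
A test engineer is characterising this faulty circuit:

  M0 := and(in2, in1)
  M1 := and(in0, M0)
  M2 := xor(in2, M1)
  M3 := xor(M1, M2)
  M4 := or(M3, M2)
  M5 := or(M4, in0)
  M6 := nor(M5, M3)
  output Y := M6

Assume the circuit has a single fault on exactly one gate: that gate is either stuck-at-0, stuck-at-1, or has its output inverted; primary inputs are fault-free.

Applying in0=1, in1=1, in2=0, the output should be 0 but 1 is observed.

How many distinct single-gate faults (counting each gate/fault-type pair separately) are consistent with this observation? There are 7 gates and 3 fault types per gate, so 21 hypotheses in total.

4

Fault-free: M0=0, M1=0, M2=0, M3=0, M4=0, M5=1, M6=0 → 0. Observed 1.
  M0: none of the 3 fault types match ✗
  M1: none of the 3 fault types match ✗
  M2: none of the 3 fault types match ✗
  M3: none of the 3 fault types match ✗
  M4: none of the 3 fault types match ✗
  M5: stuck-at-0, inverted output ✓; others ✗
  M6: stuck-at-1, inverted output ✓; others ✗
Consistent faults: {M5 stuck-at-0, M5 inverted output, M6 stuck-at-1, M6 inverted output} — 4 in all.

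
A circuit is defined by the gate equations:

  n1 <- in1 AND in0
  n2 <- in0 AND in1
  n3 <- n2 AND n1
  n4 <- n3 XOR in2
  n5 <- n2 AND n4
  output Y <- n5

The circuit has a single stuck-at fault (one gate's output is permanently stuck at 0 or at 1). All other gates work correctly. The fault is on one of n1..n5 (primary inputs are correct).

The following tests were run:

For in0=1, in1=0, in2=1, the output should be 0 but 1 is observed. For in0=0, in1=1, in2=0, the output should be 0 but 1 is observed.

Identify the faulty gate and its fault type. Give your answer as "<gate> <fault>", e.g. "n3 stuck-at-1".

n5 stuck-at-1

Fault-free values for test 1 (in0=1, in1=0, in2=1): n1=0, n2=0, n3=0, n4=1, n5=0, giving Y=0. Observed 1.
Test 1: faults giving observed 1 are {n2 stuck-at-1, n5 stuck-at-1}.
Test 2 (in0=0, in1=1, in2=0): fault-free n1=0, n2=0, n3=0, n4=0, n5=0 → 0; observed 1. Eliminates n2 stuck-at-1.
Only n5 stuck-at-1 is consistent with every test.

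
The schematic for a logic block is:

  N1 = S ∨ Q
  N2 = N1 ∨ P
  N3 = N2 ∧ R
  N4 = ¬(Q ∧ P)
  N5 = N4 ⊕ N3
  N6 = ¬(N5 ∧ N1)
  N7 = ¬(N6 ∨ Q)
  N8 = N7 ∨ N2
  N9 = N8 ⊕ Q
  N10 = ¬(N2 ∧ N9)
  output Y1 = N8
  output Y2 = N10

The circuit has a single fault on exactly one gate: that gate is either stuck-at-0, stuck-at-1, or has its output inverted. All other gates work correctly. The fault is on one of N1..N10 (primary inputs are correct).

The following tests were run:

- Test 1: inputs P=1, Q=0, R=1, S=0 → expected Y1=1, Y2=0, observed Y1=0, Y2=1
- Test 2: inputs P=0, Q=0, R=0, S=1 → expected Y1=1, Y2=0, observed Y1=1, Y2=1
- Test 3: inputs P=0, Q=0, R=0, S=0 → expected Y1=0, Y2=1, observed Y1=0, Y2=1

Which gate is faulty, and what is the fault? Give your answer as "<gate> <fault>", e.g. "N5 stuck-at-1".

N2 stuck-at-0

Fault-free values for test 1 (P=1, Q=0, R=1, S=0): N1=0, N2=1, N3=1, N4=1, N5=0, N6=1, N7=0, N8=1, N9=1, N10=0, giving Y1=1, Y2=0. Observed Y1=0, Y2=1.
Test 1: faults giving observed Y1=0, Y2=1 are {N2 stuck-at-0, N2 inverted output, N8 stuck-at-0, N8 inverted output}.
Test 2 (P=0, Q=0, R=0, S=1): fault-free N1=1, N2=1, N3=0, N4=1, N5=1, N6=0, N7=1, N8=1, N9=1, N10=0 → Y1=1, Y2=0; observed Y1=1, Y2=1. Eliminates N8 stuck-at-0, N8 inverted output.
Test 3 (P=0, Q=0, R=0, S=0): fault-free N1=0, N2=0, N3=0, N4=1, N5=1, N6=1, N7=0, N8=0, N9=0, N10=1 → Y1=0, Y2=1; observed Y1=0, Y2=1. Eliminates N2 inverted output.
Only N2 stuck-at-0 is consistent with every test.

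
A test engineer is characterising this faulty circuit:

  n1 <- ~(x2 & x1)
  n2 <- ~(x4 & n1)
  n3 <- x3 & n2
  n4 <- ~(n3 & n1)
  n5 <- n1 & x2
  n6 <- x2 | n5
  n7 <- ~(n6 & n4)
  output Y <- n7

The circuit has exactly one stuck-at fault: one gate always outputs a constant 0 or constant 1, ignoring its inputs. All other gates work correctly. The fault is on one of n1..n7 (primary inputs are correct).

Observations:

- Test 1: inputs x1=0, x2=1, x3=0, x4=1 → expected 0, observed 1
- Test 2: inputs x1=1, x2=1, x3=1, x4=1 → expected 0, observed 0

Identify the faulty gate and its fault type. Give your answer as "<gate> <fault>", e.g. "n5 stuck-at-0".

Fault-free values for test 1 (x1=0, x2=1, x3=0, x4=1): n1=1, n2=0, n3=0, n4=1, n5=1, n6=1, n7=0, giving Y=0. Observed 1.
Test 1: faults giving observed 1 are {n3 stuck-at-1, n4 stuck-at-0, n6 stuck-at-0, n7 stuck-at-1}.
Test 2 (x1=1, x2=1, x3=1, x4=1): fault-free n1=0, n2=1, n3=1, n4=1, n5=0, n6=1, n7=0 → 0; observed 0. Eliminates n4 stuck-at-0, n6 stuck-at-0, n7 stuck-at-1.
Only n3 stuck-at-1 is consistent with every test.

n3 stuck-at-1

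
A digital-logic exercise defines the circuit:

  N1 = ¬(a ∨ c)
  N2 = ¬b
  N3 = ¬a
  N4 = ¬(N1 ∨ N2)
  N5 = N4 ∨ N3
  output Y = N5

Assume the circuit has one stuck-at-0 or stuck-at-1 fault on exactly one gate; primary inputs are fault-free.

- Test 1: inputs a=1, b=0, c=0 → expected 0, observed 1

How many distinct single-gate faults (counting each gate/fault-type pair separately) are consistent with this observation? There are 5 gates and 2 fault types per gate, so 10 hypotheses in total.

Fault-free: N1=0, N2=1, N3=0, N4=0, N5=0 → 0. Observed 1.
  N1 stuck-at-0: output 0 ✗
  N1 stuck-at-1: output 0 ✗
  N2 stuck-at-0: output 1 ✓
  N2 stuck-at-1: output 0 ✗
  N3 stuck-at-0: output 0 ✗
  N3 stuck-at-1: output 1 ✓
  N4 stuck-at-0: output 0 ✗
  N4 stuck-at-1: output 1 ✓
  N5 stuck-at-0: output 0 ✗
  N5 stuck-at-1: output 1 ✓
Consistent faults: {N2 stuck-at-0, N3 stuck-at-1, N4 stuck-at-1, N5 stuck-at-1} — 4 in all.

4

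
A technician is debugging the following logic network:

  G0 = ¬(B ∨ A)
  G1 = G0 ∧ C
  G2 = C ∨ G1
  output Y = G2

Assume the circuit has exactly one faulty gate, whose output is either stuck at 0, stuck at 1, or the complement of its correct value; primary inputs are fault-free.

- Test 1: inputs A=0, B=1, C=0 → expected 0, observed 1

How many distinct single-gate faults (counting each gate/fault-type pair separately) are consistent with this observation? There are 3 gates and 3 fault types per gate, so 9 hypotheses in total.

4

Fault-free: G0=0, G1=0, G2=0 → 0. Observed 1.
  G0 stuck-at-0: output 0 ✗
  G0 stuck-at-1: output 0 ✗
  G0 inverted output: output 0 ✗
  G1 stuck-at-0: output 0 ✗
  G1 stuck-at-1: output 1 ✓
  G1 inverted output: output 1 ✓
  G2 stuck-at-0: output 0 ✗
  G2 stuck-at-1: output 1 ✓
  G2 inverted output: output 1 ✓
Consistent faults: {G1 stuck-at-1, G1 inverted output, G2 stuck-at-1, G2 inverted output} — 4 in all.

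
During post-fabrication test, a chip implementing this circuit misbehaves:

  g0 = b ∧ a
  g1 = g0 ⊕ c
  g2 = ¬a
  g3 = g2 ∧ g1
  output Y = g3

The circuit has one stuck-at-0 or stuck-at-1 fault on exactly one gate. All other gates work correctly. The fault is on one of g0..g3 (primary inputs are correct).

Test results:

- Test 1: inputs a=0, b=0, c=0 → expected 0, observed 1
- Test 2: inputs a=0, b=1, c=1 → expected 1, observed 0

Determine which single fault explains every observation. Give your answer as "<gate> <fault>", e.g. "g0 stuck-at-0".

g0 stuck-at-1

Fault-free values for test 1 (a=0, b=0, c=0): g0=0, g1=0, g2=1, g3=0, giving Y=0. Observed 1.
Test 1: faults giving observed 1 are {g0 stuck-at-1, g1 stuck-at-1, g3 stuck-at-1}.
Test 2 (a=0, b=1, c=1): fault-free g0=0, g1=1, g2=1, g3=1 → 1; observed 0. Eliminates g1 stuck-at-1, g3 stuck-at-1.
Only g0 stuck-at-1 is consistent with every test.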